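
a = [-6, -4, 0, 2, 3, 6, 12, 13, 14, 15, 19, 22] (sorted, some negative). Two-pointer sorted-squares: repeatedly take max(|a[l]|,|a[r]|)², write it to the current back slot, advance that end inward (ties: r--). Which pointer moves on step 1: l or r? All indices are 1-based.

[1,12] |-6|<=|22| out[12]=484 → r--

r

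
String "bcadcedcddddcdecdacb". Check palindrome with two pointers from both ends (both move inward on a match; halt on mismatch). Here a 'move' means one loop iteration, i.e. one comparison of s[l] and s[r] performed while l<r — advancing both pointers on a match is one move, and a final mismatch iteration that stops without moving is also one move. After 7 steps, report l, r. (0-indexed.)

l=0 r=19: 'b'=='b', l++,r--
l=1 r=18: 'c'=='c', l++,r--
l=2 r=17: 'a'=='a', l++,r--
l=3 r=16: 'd'=='d', l++,r--
l=4 r=15: 'c'=='c', l++,r--
l=5 r=14: 'e'=='e', l++,r--
l=6 r=13: 'd'=='d', l++,r--

l=7, r=12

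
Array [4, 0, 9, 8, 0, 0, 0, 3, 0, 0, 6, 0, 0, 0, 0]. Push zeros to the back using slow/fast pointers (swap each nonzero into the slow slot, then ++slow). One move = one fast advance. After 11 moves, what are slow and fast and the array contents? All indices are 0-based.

slow=0 fast=0: a[fast]=4≠0 swap→a[0]=4, slow++,fast++
slow=1 fast=1: a[fast]=0, fast++
slow=1 fast=2: a[fast]=9≠0 swap→a[1]=9, slow++,fast++
slow=2 fast=3: a[fast]=8≠0 swap→a[2]=8, slow++,fast++
slow=3 fast=4: a[fast]=0, fast++
slow=3 fast=5: a[fast]=0, fast++
slow=3 fast=6: a[fast]=0, fast++
slow=3 fast=7: a[fast]=3≠0 swap→a[3]=3, slow++,fast++
slow=4 fast=8: a[fast]=0, fast++
slow=4 fast=9: a[fast]=0, fast++
slow=4 fast=10: a[fast]=6≠0 swap→a[4]=6, slow++,fast++

slow=5, fast=11, a=[4, 9, 8, 3, 6, 0, 0, 0, 0, 0, 0, 0, 0, 0, 0]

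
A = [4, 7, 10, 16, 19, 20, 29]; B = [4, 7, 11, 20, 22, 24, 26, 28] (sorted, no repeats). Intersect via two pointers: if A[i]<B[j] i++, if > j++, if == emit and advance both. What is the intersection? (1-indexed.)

[i=1,j=1] 4==4 emit → i++,j++
[i=2,j=2] 7==7 emit → i++,j++
[i=3,j=3] 10<11 → i++
[i=4,j=3] 16>11 → j++
[i=4,j=4] 16<20 → i++
[i=5,j=4] 19<20 → i++
[i=6,j=4] 20==20 emit → i++,j++
[i=7,j=5] 29>22 → j++
[i=7,j=6] 29>24 → j++
[i=7,j=7] 29>26 → j++
[i=7,j=8] 29>28 → j++

intersection = [4, 7, 20]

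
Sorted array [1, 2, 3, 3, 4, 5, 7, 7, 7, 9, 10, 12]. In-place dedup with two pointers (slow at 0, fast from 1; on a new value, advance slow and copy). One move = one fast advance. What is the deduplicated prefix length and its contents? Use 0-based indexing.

slow=0 fast=1: a[fast]=2≠a[slow]=1 write a[1]=2, slow++,fast++
slow=1 fast=2: a[fast]=3≠a[slow]=2 write a[2]=3, slow++,fast++
slow=2 fast=3: a[fast]=3=a[slow] dup, fast++
slow=2 fast=4: a[fast]=4≠a[slow]=3 write a[3]=4, slow++,fast++
slow=3 fast=5: a[fast]=5≠a[slow]=4 write a[4]=5, slow++,fast++
slow=4 fast=6: a[fast]=7≠a[slow]=5 write a[5]=7, slow++,fast++
slow=5 fast=7: a[fast]=7=a[slow] dup, fast++
slow=5 fast=8: a[fast]=7=a[slow] dup, fast++
slow=5 fast=9: a[fast]=9≠a[slow]=7 write a[6]=9, slow++,fast++
slow=6 fast=10: a[fast]=10≠a[slow]=9 write a[7]=10, slow++,fast++
slow=7 fast=11: a[fast]=12≠a[slow]=10 write a[8]=12, slow++,fast++

length 9; prefix = [1, 2, 3, 4, 5, 7, 9, 10, 12]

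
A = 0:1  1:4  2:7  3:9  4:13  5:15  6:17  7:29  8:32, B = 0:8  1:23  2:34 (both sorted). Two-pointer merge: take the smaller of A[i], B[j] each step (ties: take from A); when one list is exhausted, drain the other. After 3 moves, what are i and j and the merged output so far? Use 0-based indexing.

i=3, j=0, merged so far=[1, 4, 7]

[i=0,j=0] A[i]=1<=B[j]=8 take 1 → i++
[i=1,j=0] A[i]=4<=B[j]=8 take 4 → i++
[i=2,j=0] A[i]=7<=B[j]=8 take 7 → i++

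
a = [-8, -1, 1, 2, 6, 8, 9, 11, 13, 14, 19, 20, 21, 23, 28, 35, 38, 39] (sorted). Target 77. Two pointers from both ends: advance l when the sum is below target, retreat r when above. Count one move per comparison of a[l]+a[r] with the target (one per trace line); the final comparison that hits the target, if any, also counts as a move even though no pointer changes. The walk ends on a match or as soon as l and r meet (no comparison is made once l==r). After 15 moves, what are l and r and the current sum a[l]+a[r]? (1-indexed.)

l=16, r=18, sum=74

l=1 r=18: -8+39=31 <77, l++
l=2 r=18: -1+39=38 <77, l++
l=3 r=18: 1+39=40 <77, l++
l=4 r=18: 2+39=41 <77, l++
l=5 r=18: 6+39=45 <77, l++
l=6 r=18: 8+39=47 <77, l++
l=7 r=18: 9+39=48 <77, l++
l=8 r=18: 11+39=50 <77, l++
l=9 r=18: 13+39=52 <77, l++
l=10 r=18: 14+39=53 <77, l++
l=11 r=18: 19+39=58 <77, l++
l=12 r=18: 20+39=59 <77, l++
l=13 r=18: 21+39=60 <77, l++
l=14 r=18: 23+39=62 <77, l++
l=15 r=18: 28+39=67 <77, l++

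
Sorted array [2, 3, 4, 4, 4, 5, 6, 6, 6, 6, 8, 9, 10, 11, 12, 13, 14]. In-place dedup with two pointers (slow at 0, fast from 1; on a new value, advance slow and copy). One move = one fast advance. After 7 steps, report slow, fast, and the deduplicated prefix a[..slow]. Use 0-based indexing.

(s=0,f=1) a[fast]=3≠a[slow]=2 write a[1]=3 → slow++,fast++
(s=1,f=2) a[fast]=4≠a[slow]=3 write a[2]=4 → slow++,fast++
(s=2,f=3) a[fast]=4=a[slow] dup → fast++
(s=2,f=4) a[fast]=4=a[slow] dup → fast++
(s=2,f=5) a[fast]=5≠a[slow]=4 write a[3]=5 → slow++,fast++
(s=3,f=6) a[fast]=6≠a[slow]=5 write a[4]=6 → slow++,fast++
(s=4,f=7) a[fast]=6=a[slow] dup → fast++

slow=4, fast=8, prefix=[2, 3, 4, 5, 6]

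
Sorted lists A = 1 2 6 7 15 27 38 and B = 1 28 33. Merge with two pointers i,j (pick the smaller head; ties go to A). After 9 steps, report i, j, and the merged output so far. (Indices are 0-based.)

i=6, j=3, merged so far=[1, 1, 2, 6, 7, 15, 27, 28, 33]

i=0 j=0: A[i]=1<=B[j]=1 take 1, i++
i=1 j=0: A[i]=2>B[j]=1 take 1, j++
i=1 j=1: A[i]=2<=B[j]=28 take 2, i++
i=2 j=1: A[i]=6<=B[j]=28 take 6, i++
i=3 j=1: A[i]=7<=B[j]=28 take 7, i++
i=4 j=1: A[i]=15<=B[j]=28 take 15, i++
i=5 j=1: A[i]=27<=B[j]=28 take 27, i++
i=6 j=1: A[i]=38>B[j]=28 take 28, j++
i=6 j=2: A[i]=38>B[j]=33 take 33, j++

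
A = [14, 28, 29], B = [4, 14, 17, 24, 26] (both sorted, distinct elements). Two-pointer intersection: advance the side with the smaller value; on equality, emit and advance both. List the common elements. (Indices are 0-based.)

intersection = [14]

i=0 j=0: 14>4, j++
i=0 j=1: 14==14 emit, i++,j++
i=1 j=2: 28>17, j++
i=1 j=3: 28>24, j++
i=1 j=4: 28>26, j++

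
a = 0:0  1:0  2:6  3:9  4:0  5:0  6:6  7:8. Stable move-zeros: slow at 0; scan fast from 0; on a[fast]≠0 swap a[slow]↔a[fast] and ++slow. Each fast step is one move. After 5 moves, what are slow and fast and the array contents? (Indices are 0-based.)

slow=0 fast=0: a[fast]=0, fast++
slow=0 fast=1: a[fast]=0, fast++
slow=0 fast=2: a[fast]=6≠0 swap→a[0]=6, slow++,fast++
slow=1 fast=3: a[fast]=9≠0 swap→a[1]=9, slow++,fast++
slow=2 fast=4: a[fast]=0, fast++

slow=2, fast=5, a=[6, 9, 0, 0, 0, 0, 6, 8]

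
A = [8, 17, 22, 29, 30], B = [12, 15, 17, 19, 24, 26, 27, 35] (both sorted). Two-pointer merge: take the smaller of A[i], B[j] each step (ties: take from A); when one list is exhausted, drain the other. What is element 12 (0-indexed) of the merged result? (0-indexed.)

merged[12] = 35

[i=0,j=0] A[i]=8<=B[j]=12 take 8 → i++
[i=1,j=0] A[i]=17>B[j]=12 take 12 → j++
[i=1,j=1] A[i]=17>B[j]=15 take 15 → j++
[i=1,j=2] A[i]=17<=B[j]=17 take 17 → i++
[i=2,j=2] A[i]=22>B[j]=17 take 17 → j++
[i=2,j=3] A[i]=22>B[j]=19 take 19 → j++
[i=2,j=4] A[i]=22<=B[j]=24 take 22 → i++
[i=3,j=4] A[i]=29>B[j]=24 take 24 → j++
[i=3,j=5] A[i]=29>B[j]=26 take 26 → j++
[i=3,j=6] A[i]=29>B[j]=27 take 27 → j++
[i=3,j=7] A[i]=29<=B[j]=35 take 29 → i++
[i=4,j=7] A[i]=30<=B[j]=35 take 30 → i++
[i=5,j=7] A done, take B[j]=35 → j++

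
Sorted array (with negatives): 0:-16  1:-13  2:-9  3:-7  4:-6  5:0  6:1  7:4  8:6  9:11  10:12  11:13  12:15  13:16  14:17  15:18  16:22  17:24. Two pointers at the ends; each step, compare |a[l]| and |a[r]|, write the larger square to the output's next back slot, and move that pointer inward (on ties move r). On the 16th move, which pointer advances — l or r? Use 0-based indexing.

[0,17] |-16|<=|24| out[17]=576 → r--
[0,16] |-16|<=|22| out[16]=484 → r--
[0,15] |-16|<=|18| out[15]=324 → r--
[0,14] |-16|<=|17| out[14]=289 → r--
[0,13] |-16|<=|16| out[13]=256 → r--
[0,12] |-16|>|15| out[12]=256 → l++
[1,12] |-13|<=|15| out[11]=225 → r--
[1,11] |-13|<=|13| out[10]=169 → r--
[1,10] |-13|>|12| out[9]=169 → l++
[2,10] |-9|<=|12| out[8]=144 → r--
[2,9] |-9|<=|11| out[7]=121 → r--
[2,8] |-9|>|6| out[6]=81 → l++
[3,8] |-7|>|6| out[5]=49 → l++
[4,8] |-6|<=|6| out[4]=36 → r--
[4,7] |-6|>|4| out[3]=36 → l++
[5,7] |0|<=|4| out[2]=16 → r--

r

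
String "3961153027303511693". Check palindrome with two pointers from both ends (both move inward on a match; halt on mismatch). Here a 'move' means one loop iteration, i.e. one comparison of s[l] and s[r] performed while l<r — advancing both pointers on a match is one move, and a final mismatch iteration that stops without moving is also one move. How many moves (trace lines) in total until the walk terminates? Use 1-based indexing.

l=1 r=19: '3'=='3', l++,r--
l=2 r=18: '9'=='9', l++,r--
l=3 r=17: '6'=='6', l++,r--
l=4 r=16: '1'=='1', l++,r--
l=5 r=15: '1'=='1', l++,r--
l=6 r=14: '5'=='5', l++,r--
l=7 r=13: '3'=='3', l++,r--
l=8 r=12: '0'=='0', l++,r--
l=9 r=11: '2'!='3', stop

9 moves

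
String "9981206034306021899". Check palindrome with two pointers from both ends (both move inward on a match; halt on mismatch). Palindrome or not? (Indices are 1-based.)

palindrome

l=1 r=19: '9'=='9', l++,r--
l=2 r=18: '9'=='9', l++,r--
l=3 r=17: '8'=='8', l++,r--
l=4 r=16: '1'=='1', l++,r--
l=5 r=15: '2'=='2', l++,r--
l=6 r=14: '0'=='0', l++,r--
l=7 r=13: '6'=='6', l++,r--
l=8 r=12: '0'=='0', l++,r--
l=9 r=11: '3'=='3', l++,r--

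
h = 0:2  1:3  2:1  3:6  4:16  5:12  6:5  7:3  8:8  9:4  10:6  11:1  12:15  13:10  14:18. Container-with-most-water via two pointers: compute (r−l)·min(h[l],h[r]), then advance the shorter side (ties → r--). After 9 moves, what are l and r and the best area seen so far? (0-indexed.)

l=9, r=14, best area=160

[0,14] min(2,18)*14=28 best=28 * → l++
[1,14] min(3,18)*13=39 best=39 * → l++
[2,14] min(1,18)*12=12 best=39 → l++
[3,14] min(6,18)*11=66 best=66 * → l++
[4,14] min(16,18)*10=160 best=160 * → l++
[5,14] min(12,18)*9=108 best=160 → l++
[6,14] min(5,18)*8=40 best=160 → l++
[7,14] min(3,18)*7=21 best=160 → l++
[8,14] min(8,18)*6=48 best=160 → l++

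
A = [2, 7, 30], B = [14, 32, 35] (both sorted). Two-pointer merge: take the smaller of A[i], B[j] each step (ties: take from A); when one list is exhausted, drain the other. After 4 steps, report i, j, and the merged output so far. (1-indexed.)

i=4, j=2, merged so far=[2, 7, 14, 30]

[i=1,j=1] A[i]=2<=B[j]=14 take 2 → i++
[i=2,j=1] A[i]=7<=B[j]=14 take 7 → i++
[i=3,j=1] A[i]=30>B[j]=14 take 14 → j++
[i=3,j=2] A[i]=30<=B[j]=32 take 30 → i++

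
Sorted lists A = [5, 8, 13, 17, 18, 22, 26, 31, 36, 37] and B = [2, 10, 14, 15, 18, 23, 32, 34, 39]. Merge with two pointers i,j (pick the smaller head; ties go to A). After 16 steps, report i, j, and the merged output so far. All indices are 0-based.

[i=0,j=0] A[i]=5>B[j]=2 take 2 → j++
[i=0,j=1] A[i]=5<=B[j]=10 take 5 → i++
[i=1,j=1] A[i]=8<=B[j]=10 take 8 → i++
[i=2,j=1] A[i]=13>B[j]=10 take 10 → j++
[i=2,j=2] A[i]=13<=B[j]=14 take 13 → i++
[i=3,j=2] A[i]=17>B[j]=14 take 14 → j++
[i=3,j=3] A[i]=17>B[j]=15 take 15 → j++
[i=3,j=4] A[i]=17<=B[j]=18 take 17 → i++
[i=4,j=4] A[i]=18<=B[j]=18 take 18 → i++
[i=5,j=4] A[i]=22>B[j]=18 take 18 → j++
[i=5,j=5] A[i]=22<=B[j]=23 take 22 → i++
[i=6,j=5] A[i]=26>B[j]=23 take 23 → j++
[i=6,j=6] A[i]=26<=B[j]=32 take 26 → i++
[i=7,j=6] A[i]=31<=B[j]=32 take 31 → i++
[i=8,j=6] A[i]=36>B[j]=32 take 32 → j++
[i=8,j=7] A[i]=36>B[j]=34 take 34 → j++

i=8, j=8, merged so far=[2, 5, 8, 10, 13, 14, 15, 17, 18, 18, 22, 23, 26, 31, 32, 34]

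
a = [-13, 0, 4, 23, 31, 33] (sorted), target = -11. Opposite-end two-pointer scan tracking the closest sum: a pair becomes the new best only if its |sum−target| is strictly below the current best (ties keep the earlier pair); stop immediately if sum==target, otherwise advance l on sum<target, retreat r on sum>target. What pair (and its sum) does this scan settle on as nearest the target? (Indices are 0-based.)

l=0 r=5: -13+33=20 d=31 *, r--
l=0 r=4: -13+31=18 d=29 *, r--
l=0 r=3: -13+23=10 d=21 *, r--
l=0 r=2: -13+4=-9 d=2 *, r--
l=0 r=1: -13+0=-13 d=2, l++

pair (-13, 4) with sum -9 (|Δ|=2)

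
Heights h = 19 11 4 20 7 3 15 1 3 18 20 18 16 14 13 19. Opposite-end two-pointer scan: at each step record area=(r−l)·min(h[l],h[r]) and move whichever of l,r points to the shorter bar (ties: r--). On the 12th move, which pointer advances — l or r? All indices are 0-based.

[0,15] min(19,19)*15=285 best=285 * → r--
[0,14] min(19,13)*14=182 best=285 → r--
[0,13] min(19,14)*13=182 best=285 → r--
[0,12] min(19,16)*12=192 best=285 → r--
[0,11] min(19,18)*11=198 best=285 → r--
[0,10] min(19,20)*10=190 best=285 → l++
[1,10] min(11,20)*9=99 best=285 → l++
[2,10] min(4,20)*8=32 best=285 → l++
[3,10] min(20,20)*7=140 best=285 → r--
[3,9] min(20,18)*6=108 best=285 → r--
[3,8] min(20,3)*5=15 best=285 → r--
[3,7] min(20,1)*4=4 best=285 → r--

r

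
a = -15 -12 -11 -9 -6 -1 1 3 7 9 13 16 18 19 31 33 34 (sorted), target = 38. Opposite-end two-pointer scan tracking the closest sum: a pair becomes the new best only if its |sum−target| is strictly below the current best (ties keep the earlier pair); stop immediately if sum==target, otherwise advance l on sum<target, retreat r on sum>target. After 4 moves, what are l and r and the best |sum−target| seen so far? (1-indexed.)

[1,17] -15+34=19 d=19 * → l++
[2,17] -12+34=22 d=16 * → l++
[3,17] -11+34=23 d=15 * → l++
[4,17] -9+34=25 d=13 * → l++

l=5, r=17, best |Δ|=13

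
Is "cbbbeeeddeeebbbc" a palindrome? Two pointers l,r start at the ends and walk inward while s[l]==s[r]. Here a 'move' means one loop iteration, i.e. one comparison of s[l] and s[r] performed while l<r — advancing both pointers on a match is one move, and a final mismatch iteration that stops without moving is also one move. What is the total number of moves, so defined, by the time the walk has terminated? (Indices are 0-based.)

[0,15] 'c'=='c' → l++,r--
[1,14] 'b'=='b' → l++,r--
[2,13] 'b'=='b' → l++,r--
[3,12] 'b'=='b' → l++,r--
[4,11] 'e'=='e' → l++,r--
[5,10] 'e'=='e' → l++,r--
[6,9] 'e'=='e' → l++,r--
[7,8] 'd'=='d' → l++,r--

8 moves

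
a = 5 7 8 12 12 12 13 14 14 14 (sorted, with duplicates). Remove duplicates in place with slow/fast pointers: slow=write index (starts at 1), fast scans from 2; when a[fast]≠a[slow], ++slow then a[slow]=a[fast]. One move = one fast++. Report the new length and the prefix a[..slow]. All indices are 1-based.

length 6; prefix = [5, 7, 8, 12, 13, 14]

(s=1,f=2) a[fast]=7≠a[slow]=5 write a[2]=7 → slow++,fast++
(s=2,f=3) a[fast]=8≠a[slow]=7 write a[3]=8 → slow++,fast++
(s=3,f=4) a[fast]=12≠a[slow]=8 write a[4]=12 → slow++,fast++
(s=4,f=5) a[fast]=12=a[slow] dup → fast++
(s=4,f=6) a[fast]=12=a[slow] dup → fast++
(s=4,f=7) a[fast]=13≠a[slow]=12 write a[5]=13 → slow++,fast++
(s=5,f=8) a[fast]=14≠a[slow]=13 write a[6]=14 → slow++,fast++
(s=6,f=9) a[fast]=14=a[slow] dup → fast++
(s=6,f=10) a[fast]=14=a[slow] dup → fast++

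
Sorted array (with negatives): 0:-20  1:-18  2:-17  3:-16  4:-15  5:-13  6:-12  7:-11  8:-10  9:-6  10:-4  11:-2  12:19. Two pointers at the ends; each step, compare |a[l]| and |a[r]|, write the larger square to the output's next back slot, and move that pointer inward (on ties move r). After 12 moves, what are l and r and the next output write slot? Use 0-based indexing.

[0,12] |-20|>|19| out[12]=400 → l++
[1,12] |-18|<=|19| out[11]=361 → r--
[1,11] |-18|>|-2| out[10]=324 → l++
[2,11] |-17|>|-2| out[9]=289 → l++
[3,11] |-16|>|-2| out[8]=256 → l++
[4,11] |-15|>|-2| out[7]=225 → l++
[5,11] |-13|>|-2| out[6]=169 → l++
[6,11] |-12|>|-2| out[5]=144 → l++
[7,11] |-11|>|-2| out[4]=121 → l++
[8,11] |-10|>|-2| out[3]=100 → l++
[9,11] |-6|>|-2| out[2]=36 → l++
[10,11] |-4|>|-2| out[1]=16 → l++

l=11, r=11, next write slot=0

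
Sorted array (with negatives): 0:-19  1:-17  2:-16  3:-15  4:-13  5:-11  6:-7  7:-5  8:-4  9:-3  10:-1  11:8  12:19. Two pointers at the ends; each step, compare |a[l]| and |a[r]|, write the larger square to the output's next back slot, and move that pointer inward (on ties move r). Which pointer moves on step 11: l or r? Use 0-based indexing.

[0,12] |-19|<=|19| out[12]=361 → r--
[0,11] |-19|>|8| out[11]=361 → l++
[1,11] |-17|>|8| out[10]=289 → l++
[2,11] |-16|>|8| out[9]=256 → l++
[3,11] |-15|>|8| out[8]=225 → l++
[4,11] |-13|>|8| out[7]=169 → l++
[5,11] |-11|>|8| out[6]=121 → l++
[6,11] |-7|<=|8| out[5]=64 → r--
[6,10] |-7|>|-1| out[4]=49 → l++
[7,10] |-5|>|-1| out[3]=25 → l++
[8,10] |-4|>|-1| out[2]=16 → l++

l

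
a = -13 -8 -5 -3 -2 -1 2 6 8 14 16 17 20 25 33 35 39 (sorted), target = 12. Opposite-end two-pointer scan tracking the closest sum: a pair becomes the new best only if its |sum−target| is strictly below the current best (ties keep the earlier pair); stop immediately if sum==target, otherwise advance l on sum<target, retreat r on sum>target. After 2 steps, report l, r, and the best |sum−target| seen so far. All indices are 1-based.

l=1, r=15, best |Δ|=10

[1,17] -13+39=26 d=14 * → r--
[1,16] -13+35=22 d=10 * → r--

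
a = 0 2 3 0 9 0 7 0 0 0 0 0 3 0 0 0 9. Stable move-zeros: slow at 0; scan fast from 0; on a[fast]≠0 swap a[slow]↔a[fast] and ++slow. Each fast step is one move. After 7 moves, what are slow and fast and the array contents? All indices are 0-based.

slow=4, fast=7, a=[2, 3, 9, 7, 0, 0, 0, 0, 0, 0, 0, 0, 3, 0, 0, 0, 9]

(s=0,f=0) a[fast]=0 → fast++
(s=0,f=1) a[fast]=2≠0 swap→a[0]=2 → slow++,fast++
(s=1,f=2) a[fast]=3≠0 swap→a[1]=3 → slow++,fast++
(s=2,f=3) a[fast]=0 → fast++
(s=2,f=4) a[fast]=9≠0 swap→a[2]=9 → slow++,fast++
(s=3,f=5) a[fast]=0 → fast++
(s=3,f=6) a[fast]=7≠0 swap→a[3]=7 → slow++,fast++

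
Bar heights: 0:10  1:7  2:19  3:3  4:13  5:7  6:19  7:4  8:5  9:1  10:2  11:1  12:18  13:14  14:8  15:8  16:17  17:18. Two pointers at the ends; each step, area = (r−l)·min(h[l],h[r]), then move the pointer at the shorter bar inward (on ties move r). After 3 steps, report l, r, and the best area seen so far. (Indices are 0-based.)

l=2, r=16, best area=270

[0,17] min(10,18)*17=170 best=170 * → l++
[1,17] min(7,18)*16=112 best=170 → l++
[2,17] min(19,18)*15=270 best=270 * → r--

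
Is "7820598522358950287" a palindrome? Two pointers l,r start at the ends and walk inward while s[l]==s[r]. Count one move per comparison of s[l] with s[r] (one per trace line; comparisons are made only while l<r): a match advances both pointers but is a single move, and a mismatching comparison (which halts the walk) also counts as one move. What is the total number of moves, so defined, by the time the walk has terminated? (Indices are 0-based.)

9 moves

l=0 r=18: '7'=='7', l++,r--
l=1 r=17: '8'=='8', l++,r--
l=2 r=16: '2'=='2', l++,r--
l=3 r=15: '0'=='0', l++,r--
l=4 r=14: '5'=='5', l++,r--
l=5 r=13: '9'=='9', l++,r--
l=6 r=12: '8'=='8', l++,r--
l=7 r=11: '5'=='5', l++,r--
l=8 r=10: '2'!='3', stop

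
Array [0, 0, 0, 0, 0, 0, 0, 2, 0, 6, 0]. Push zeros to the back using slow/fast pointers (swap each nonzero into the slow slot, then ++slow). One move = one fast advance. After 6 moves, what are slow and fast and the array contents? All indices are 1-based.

slow=1 fast=1: a[fast]=0, fast++
slow=1 fast=2: a[fast]=0, fast++
slow=1 fast=3: a[fast]=0, fast++
slow=1 fast=4: a[fast]=0, fast++
slow=1 fast=5: a[fast]=0, fast++
slow=1 fast=6: a[fast]=0, fast++

slow=1, fast=7, a=[0, 0, 0, 0, 0, 0, 0, 2, 0, 6, 0]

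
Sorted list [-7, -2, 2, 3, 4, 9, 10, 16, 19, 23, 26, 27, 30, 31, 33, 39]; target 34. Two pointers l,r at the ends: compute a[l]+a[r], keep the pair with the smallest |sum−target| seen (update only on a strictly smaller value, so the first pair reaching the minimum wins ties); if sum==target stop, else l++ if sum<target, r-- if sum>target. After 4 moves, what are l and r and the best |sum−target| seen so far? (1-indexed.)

l=3, r=14, best |Δ|=1

[1,16] -7+39=32 d=2 * → l++
[2,16] -2+39=37 d=3 → r--
[2,15] -2+33=31 d=3 → l++
[3,15] 2+33=35 d=1 * → r--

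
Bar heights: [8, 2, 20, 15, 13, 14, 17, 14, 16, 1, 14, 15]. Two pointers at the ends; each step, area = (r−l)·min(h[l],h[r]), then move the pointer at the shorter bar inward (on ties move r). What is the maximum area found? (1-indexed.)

max area = 135

l=1 r=12: min(8,15)*11=88 best=88 *, l++
l=2 r=12: min(2,15)*10=20 best=88, l++
l=3 r=12: min(20,15)*9=135 best=135 *, r--
l=3 r=11: min(20,14)*8=112 best=135, r--
l=3 r=10: min(20,1)*7=7 best=135, r--
l=3 r=9: min(20,16)*6=96 best=135, r--
l=3 r=8: min(20,14)*5=70 best=135, r--
l=3 r=7: min(20,17)*4=68 best=135, r--
l=3 r=6: min(20,14)*3=42 best=135, r--
l=3 r=5: min(20,13)*2=26 best=135, r--
l=3 r=4: min(20,15)*1=15 best=135, r--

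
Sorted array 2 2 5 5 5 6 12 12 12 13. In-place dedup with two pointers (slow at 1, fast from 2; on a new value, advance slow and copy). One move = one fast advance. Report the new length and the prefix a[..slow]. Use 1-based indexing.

slow=1 fast=2: a[fast]=2=a[slow] dup, fast++
slow=1 fast=3: a[fast]=5≠a[slow]=2 write a[2]=5, slow++,fast++
slow=2 fast=4: a[fast]=5=a[slow] dup, fast++
slow=2 fast=5: a[fast]=5=a[slow] dup, fast++
slow=2 fast=6: a[fast]=6≠a[slow]=5 write a[3]=6, slow++,fast++
slow=3 fast=7: a[fast]=12≠a[slow]=6 write a[4]=12, slow++,fast++
slow=4 fast=8: a[fast]=12=a[slow] dup, fast++
slow=4 fast=9: a[fast]=12=a[slow] dup, fast++
slow=4 fast=10: a[fast]=13≠a[slow]=12 write a[5]=13, slow++,fast++

length 5; prefix = [2, 5, 6, 12, 13]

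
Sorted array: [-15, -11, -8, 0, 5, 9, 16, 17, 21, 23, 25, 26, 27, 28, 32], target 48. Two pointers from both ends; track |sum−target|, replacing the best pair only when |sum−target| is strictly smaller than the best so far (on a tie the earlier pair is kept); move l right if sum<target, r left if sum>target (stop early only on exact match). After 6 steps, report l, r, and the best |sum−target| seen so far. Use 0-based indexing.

[0,14] -15+32=17 d=31 * → l++
[1,14] -11+32=21 d=27 * → l++
[2,14] -8+32=24 d=24 * → l++
[3,14] 0+32=32 d=16 * → l++
[4,14] 5+32=37 d=11 * → l++
[5,14] 9+32=41 d=7 * → l++

l=6, r=14, best |Δ|=7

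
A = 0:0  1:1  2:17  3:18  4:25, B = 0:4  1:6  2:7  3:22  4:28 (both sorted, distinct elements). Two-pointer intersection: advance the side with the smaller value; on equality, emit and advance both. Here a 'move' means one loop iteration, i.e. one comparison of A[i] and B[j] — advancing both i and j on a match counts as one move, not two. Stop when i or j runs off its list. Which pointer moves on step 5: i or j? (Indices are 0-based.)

[i=0,j=0] 0<4 → i++
[i=1,j=0] 1<4 → i++
[i=2,j=0] 17>4 → j++
[i=2,j=1] 17>6 → j++
[i=2,j=2] 17>7 → j++

j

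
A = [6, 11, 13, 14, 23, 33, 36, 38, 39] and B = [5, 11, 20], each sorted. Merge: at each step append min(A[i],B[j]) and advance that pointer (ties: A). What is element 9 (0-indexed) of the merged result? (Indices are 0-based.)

i=0 j=0: A[i]=6>B[j]=5 take 5, j++
i=0 j=1: A[i]=6<=B[j]=11 take 6, i++
i=1 j=1: A[i]=11<=B[j]=11 take 11, i++
i=2 j=1: A[i]=13>B[j]=11 take 11, j++
i=2 j=2: A[i]=13<=B[j]=20 take 13, i++
i=3 j=2: A[i]=14<=B[j]=20 take 14, i++
i=4 j=2: A[i]=23>B[j]=20 take 20, j++
i=4 j=3: B done, take A[i]=23, i++
i=5 j=3: B done, take A[i]=33, i++
i=6 j=3: B done, take A[i]=36, i++
i=7 j=3: B done, take A[i]=38, i++
i=8 j=3: B done, take A[i]=39, i++

merged[9] = 36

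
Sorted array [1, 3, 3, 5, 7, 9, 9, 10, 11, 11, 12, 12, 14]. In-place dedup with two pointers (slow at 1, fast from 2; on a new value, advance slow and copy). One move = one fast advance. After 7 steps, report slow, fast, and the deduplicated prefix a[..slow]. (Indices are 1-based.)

slow=1 fast=2: a[fast]=3≠a[slow]=1 write a[2]=3, slow++,fast++
slow=2 fast=3: a[fast]=3=a[slow] dup, fast++
slow=2 fast=4: a[fast]=5≠a[slow]=3 write a[3]=5, slow++,fast++
slow=3 fast=5: a[fast]=7≠a[slow]=5 write a[4]=7, slow++,fast++
slow=4 fast=6: a[fast]=9≠a[slow]=7 write a[5]=9, slow++,fast++
slow=5 fast=7: a[fast]=9=a[slow] dup, fast++
slow=5 fast=8: a[fast]=10≠a[slow]=9 write a[6]=10, slow++,fast++

slow=6, fast=9, prefix=[1, 3, 5, 7, 9, 10]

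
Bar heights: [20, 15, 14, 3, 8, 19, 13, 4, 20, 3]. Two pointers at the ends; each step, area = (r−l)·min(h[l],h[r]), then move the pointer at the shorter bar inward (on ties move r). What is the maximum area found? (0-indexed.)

l=0 r=9: min(20,3)*9=27 best=27 *, r--
l=0 r=8: min(20,20)*8=160 best=160 *, r--
l=0 r=7: min(20,4)*7=28 best=160, r--
l=0 r=6: min(20,13)*6=78 best=160, r--
l=0 r=5: min(20,19)*5=95 best=160, r--
l=0 r=4: min(20,8)*4=32 best=160, r--
l=0 r=3: min(20,3)*3=9 best=160, r--
l=0 r=2: min(20,14)*2=28 best=160, r--
l=0 r=1: min(20,15)*1=15 best=160, r--

max area = 160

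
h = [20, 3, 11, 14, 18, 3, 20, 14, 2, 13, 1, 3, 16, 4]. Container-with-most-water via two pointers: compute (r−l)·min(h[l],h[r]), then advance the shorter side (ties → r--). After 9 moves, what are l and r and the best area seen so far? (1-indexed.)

l=1 r=14: min(20,4)*13=52 best=52 *, r--
l=1 r=13: min(20,16)*12=192 best=192 *, r--
l=1 r=12: min(20,3)*11=33 best=192, r--
l=1 r=11: min(20,1)*10=10 best=192, r--
l=1 r=10: min(20,13)*9=117 best=192, r--
l=1 r=9: min(20,2)*8=16 best=192, r--
l=1 r=8: min(20,14)*7=98 best=192, r--
l=1 r=7: min(20,20)*6=120 best=192, r--
l=1 r=6: min(20,3)*5=15 best=192, r--

l=1, r=5, best area=192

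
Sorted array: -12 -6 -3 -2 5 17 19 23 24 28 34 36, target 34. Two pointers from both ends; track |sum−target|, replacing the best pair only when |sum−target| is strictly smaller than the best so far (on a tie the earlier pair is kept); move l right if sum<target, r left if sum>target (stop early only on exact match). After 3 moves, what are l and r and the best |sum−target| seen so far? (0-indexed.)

l=0 r=11: -12+36=24 d=10 *, l++
l=1 r=11: -6+36=30 d=4 *, l++
l=2 r=11: -3+36=33 d=1 *, l++

l=3, r=11, best |Δ|=1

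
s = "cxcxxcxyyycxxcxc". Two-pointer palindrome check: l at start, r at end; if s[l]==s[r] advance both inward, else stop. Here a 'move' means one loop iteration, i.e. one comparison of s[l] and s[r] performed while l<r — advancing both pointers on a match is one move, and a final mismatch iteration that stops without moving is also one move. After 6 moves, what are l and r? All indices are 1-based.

l=7, r=10

l=1 r=16: 'c'=='c', l++,r--
l=2 r=15: 'x'=='x', l++,r--
l=3 r=14: 'c'=='c', l++,r--
l=4 r=13: 'x'=='x', l++,r--
l=5 r=12: 'x'=='x', l++,r--
l=6 r=11: 'c'=='c', l++,r--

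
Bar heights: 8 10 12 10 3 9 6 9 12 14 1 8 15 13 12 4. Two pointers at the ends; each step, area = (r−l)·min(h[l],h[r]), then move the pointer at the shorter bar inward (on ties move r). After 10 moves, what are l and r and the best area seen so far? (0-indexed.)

l=8, r=13, best area=144

[0,15] min(8,4)*15=60 best=60 * → r--
[0,14] min(8,12)*14=112 best=112 * → l++
[1,14] min(10,12)*13=130 best=130 * → l++
[2,14] min(12,12)*12=144 best=144 * → r--
[2,13] min(12,13)*11=132 best=144 → l++
[3,13] min(10,13)*10=100 best=144 → l++
[4,13] min(3,13)*9=27 best=144 → l++
[5,13] min(9,13)*8=72 best=144 → l++
[6,13] min(6,13)*7=42 best=144 → l++
[7,13] min(9,13)*6=54 best=144 → l++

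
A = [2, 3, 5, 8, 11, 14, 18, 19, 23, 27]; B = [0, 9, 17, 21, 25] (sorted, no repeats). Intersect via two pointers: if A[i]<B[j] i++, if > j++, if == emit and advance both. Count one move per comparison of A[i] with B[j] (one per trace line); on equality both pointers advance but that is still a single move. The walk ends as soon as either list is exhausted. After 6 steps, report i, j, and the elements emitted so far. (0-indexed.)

i=4, j=2, emitted=[]

i=0 j=0: 2>0, j++
i=0 j=1: 2<9, i++
i=1 j=1: 3<9, i++
i=2 j=1: 5<9, i++
i=3 j=1: 8<9, i++
i=4 j=1: 11>9, j++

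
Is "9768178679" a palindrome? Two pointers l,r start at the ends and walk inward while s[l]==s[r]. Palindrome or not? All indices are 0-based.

l=0 r=9: '9'=='9', l++,r--
l=1 r=8: '7'=='7', l++,r--
l=2 r=7: '6'=='6', l++,r--
l=3 r=6: '8'=='8', l++,r--
l=4 r=5: '1'!='7', stop

not a palindrome (mismatch at 4,5)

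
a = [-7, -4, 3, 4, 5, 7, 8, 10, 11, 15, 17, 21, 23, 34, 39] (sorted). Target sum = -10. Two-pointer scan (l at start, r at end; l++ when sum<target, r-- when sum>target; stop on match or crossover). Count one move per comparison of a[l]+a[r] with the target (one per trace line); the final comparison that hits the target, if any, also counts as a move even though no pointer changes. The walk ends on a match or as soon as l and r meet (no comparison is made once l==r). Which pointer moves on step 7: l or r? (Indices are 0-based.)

[0,14] -7+39=32 >-10 → r--
[0,13] -7+34=27 >-10 → r--
[0,12] -7+23=16 >-10 → r--
[0,11] -7+21=14 >-10 → r--
[0,10] -7+17=10 >-10 → r--
[0,9] -7+15=8 >-10 → r--
[0,8] -7+11=4 >-10 → r--

r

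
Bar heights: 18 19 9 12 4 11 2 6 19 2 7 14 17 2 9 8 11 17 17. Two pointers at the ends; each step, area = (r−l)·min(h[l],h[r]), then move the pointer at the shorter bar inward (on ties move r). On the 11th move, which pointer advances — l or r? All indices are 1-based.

l

[1,19] min(18,17)*18=306 best=306 * → r--
[1,18] min(18,17)*17=289 best=306 → r--
[1,17] min(18,11)*16=176 best=306 → r--
[1,16] min(18,8)*15=120 best=306 → r--
[1,15] min(18,9)*14=126 best=306 → r--
[1,14] min(18,2)*13=26 best=306 → r--
[1,13] min(18,17)*12=204 best=306 → r--
[1,12] min(18,14)*11=154 best=306 → r--
[1,11] min(18,7)*10=70 best=306 → r--
[1,10] min(18,2)*9=18 best=306 → r--
[1,9] min(18,19)*8=144 best=306 → l++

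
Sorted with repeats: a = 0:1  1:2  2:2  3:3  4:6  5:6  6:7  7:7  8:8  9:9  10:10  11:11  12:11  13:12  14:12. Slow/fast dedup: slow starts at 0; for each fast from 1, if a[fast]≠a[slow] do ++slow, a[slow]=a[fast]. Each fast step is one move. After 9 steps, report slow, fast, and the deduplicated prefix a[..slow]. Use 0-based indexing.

slow=0 fast=1: a[fast]=2≠a[slow]=1 write a[1]=2, slow++,fast++
slow=1 fast=2: a[fast]=2=a[slow] dup, fast++
slow=1 fast=3: a[fast]=3≠a[slow]=2 write a[2]=3, slow++,fast++
slow=2 fast=4: a[fast]=6≠a[slow]=3 write a[3]=6, slow++,fast++
slow=3 fast=5: a[fast]=6=a[slow] dup, fast++
slow=3 fast=6: a[fast]=7≠a[slow]=6 write a[4]=7, slow++,fast++
slow=4 fast=7: a[fast]=7=a[slow] dup, fast++
slow=4 fast=8: a[fast]=8≠a[slow]=7 write a[5]=8, slow++,fast++
slow=5 fast=9: a[fast]=9≠a[slow]=8 write a[6]=9, slow++,fast++

slow=6, fast=10, prefix=[1, 2, 3, 6, 7, 8, 9]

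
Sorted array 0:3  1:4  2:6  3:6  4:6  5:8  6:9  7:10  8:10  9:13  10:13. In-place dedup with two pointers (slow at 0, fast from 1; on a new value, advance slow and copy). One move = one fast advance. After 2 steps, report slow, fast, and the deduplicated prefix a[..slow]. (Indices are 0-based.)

slow=0 fast=1: a[fast]=4≠a[slow]=3 write a[1]=4, slow++,fast++
slow=1 fast=2: a[fast]=6≠a[slow]=4 write a[2]=6, slow++,fast++

slow=2, fast=3, prefix=[3, 4, 6]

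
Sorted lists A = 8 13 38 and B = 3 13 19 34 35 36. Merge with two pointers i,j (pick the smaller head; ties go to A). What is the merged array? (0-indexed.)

[3, 8, 13, 13, 19, 34, 35, 36, 38]

i=0 j=0: A[i]=8>B[j]=3 take 3, j++
i=0 j=1: A[i]=8<=B[j]=13 take 8, i++
i=1 j=1: A[i]=13<=B[j]=13 take 13, i++
i=2 j=1: A[i]=38>B[j]=13 take 13, j++
i=2 j=2: A[i]=38>B[j]=19 take 19, j++
i=2 j=3: A[i]=38>B[j]=34 take 34, j++
i=2 j=4: A[i]=38>B[j]=35 take 35, j++
i=2 j=5: A[i]=38>B[j]=36 take 36, j++
i=2 j=6: B done, take A[i]=38, i++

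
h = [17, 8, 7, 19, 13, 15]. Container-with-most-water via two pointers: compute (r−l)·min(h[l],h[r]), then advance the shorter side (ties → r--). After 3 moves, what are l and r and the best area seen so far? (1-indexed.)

l=1 r=6: min(17,15)*5=75 best=75 *, r--
l=1 r=5: min(17,13)*4=52 best=75, r--
l=1 r=4: min(17,19)*3=51 best=75, l++

l=2, r=4, best area=75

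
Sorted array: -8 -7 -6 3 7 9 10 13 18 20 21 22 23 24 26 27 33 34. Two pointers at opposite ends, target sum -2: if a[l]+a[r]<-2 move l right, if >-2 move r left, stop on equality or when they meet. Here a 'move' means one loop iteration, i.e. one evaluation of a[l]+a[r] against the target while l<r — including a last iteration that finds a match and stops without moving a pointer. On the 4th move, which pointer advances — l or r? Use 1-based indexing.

[1,18] -8+34=26 >-2 → r--
[1,17] -8+33=25 >-2 → r--
[1,16] -8+27=19 >-2 → r--
[1,15] -8+26=18 >-2 → r--

r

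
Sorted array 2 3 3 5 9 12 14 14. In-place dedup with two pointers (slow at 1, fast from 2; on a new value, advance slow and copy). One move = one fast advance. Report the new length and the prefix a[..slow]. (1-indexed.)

slow=1 fast=2: a[fast]=3≠a[slow]=2 write a[2]=3, slow++,fast++
slow=2 fast=3: a[fast]=3=a[slow] dup, fast++
slow=2 fast=4: a[fast]=5≠a[slow]=3 write a[3]=5, slow++,fast++
slow=3 fast=5: a[fast]=9≠a[slow]=5 write a[4]=9, slow++,fast++
slow=4 fast=6: a[fast]=12≠a[slow]=9 write a[5]=12, slow++,fast++
slow=5 fast=7: a[fast]=14≠a[slow]=12 write a[6]=14, slow++,fast++
slow=6 fast=8: a[fast]=14=a[slow] dup, fast++

length 6; prefix = [2, 3, 5, 9, 12, 14]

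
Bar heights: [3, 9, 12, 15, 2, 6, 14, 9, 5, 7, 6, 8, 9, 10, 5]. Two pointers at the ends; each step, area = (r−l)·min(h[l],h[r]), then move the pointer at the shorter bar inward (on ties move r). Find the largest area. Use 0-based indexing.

max area = 110

[0,14] min(3,5)*14=42 best=42 * → l++
[1,14] min(9,5)*13=65 best=65 * → r--
[1,13] min(9,10)*12=108 best=108 * → l++
[2,13] min(12,10)*11=110 best=110 * → r--
[2,12] min(12,9)*10=90 best=110 → r--
[2,11] min(12,8)*9=72 best=110 → r--
[2,10] min(12,6)*8=48 best=110 → r--
[2,9] min(12,7)*7=49 best=110 → r--
[2,8] min(12,5)*6=30 best=110 → r--
[2,7] min(12,9)*5=45 best=110 → r--
[2,6] min(12,14)*4=48 best=110 → l++
[3,6] min(15,14)*3=42 best=110 → r--
[3,5] min(15,6)*2=12 best=110 → r--
[3,4] min(15,2)*1=2 best=110 → r--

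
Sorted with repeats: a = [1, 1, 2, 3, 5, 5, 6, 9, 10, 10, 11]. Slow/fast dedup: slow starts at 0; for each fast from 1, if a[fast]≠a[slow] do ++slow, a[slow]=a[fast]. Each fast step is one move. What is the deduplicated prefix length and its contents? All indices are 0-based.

length 8; prefix = [1, 2, 3, 5, 6, 9, 10, 11]

(s=0,f=1) a[fast]=1=a[slow] dup → fast++
(s=0,f=2) a[fast]=2≠a[slow]=1 write a[1]=2 → slow++,fast++
(s=1,f=3) a[fast]=3≠a[slow]=2 write a[2]=3 → slow++,fast++
(s=2,f=4) a[fast]=5≠a[slow]=3 write a[3]=5 → slow++,fast++
(s=3,f=5) a[fast]=5=a[slow] dup → fast++
(s=3,f=6) a[fast]=6≠a[slow]=5 write a[4]=6 → slow++,fast++
(s=4,f=7) a[fast]=9≠a[slow]=6 write a[5]=9 → slow++,fast++
(s=5,f=8) a[fast]=10≠a[slow]=9 write a[6]=10 → slow++,fast++
(s=6,f=9) a[fast]=10=a[slow] dup → fast++
(s=6,f=10) a[fast]=11≠a[slow]=10 write a[7]=11 → slow++,fast++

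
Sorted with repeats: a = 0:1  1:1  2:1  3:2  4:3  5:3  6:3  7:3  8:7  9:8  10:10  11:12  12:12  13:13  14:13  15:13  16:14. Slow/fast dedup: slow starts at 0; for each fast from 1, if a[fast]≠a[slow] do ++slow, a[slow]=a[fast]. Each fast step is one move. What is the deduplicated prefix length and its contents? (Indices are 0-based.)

(s=0,f=1) a[fast]=1=a[slow] dup → fast++
(s=0,f=2) a[fast]=1=a[slow] dup → fast++
(s=0,f=3) a[fast]=2≠a[slow]=1 write a[1]=2 → slow++,fast++
(s=1,f=4) a[fast]=3≠a[slow]=2 write a[2]=3 → slow++,fast++
(s=2,f=5) a[fast]=3=a[slow] dup → fast++
(s=2,f=6) a[fast]=3=a[slow] dup → fast++
(s=2,f=7) a[fast]=3=a[slow] dup → fast++
(s=2,f=8) a[fast]=7≠a[slow]=3 write a[3]=7 → slow++,fast++
(s=3,f=9) a[fast]=8≠a[slow]=7 write a[4]=8 → slow++,fast++
(s=4,f=10) a[fast]=10≠a[slow]=8 write a[5]=10 → slow++,fast++
(s=5,f=11) a[fast]=12≠a[slow]=10 write a[6]=12 → slow++,fast++
(s=6,f=12) a[fast]=12=a[slow] dup → fast++
(s=6,f=13) a[fast]=13≠a[slow]=12 write a[7]=13 → slow++,fast++
(s=7,f=14) a[fast]=13=a[slow] dup → fast++
(s=7,f=15) a[fast]=13=a[slow] dup → fast++
(s=7,f=16) a[fast]=14≠a[slow]=13 write a[8]=14 → slow++,fast++

length 9; prefix = [1, 2, 3, 7, 8, 10, 12, 13, 14]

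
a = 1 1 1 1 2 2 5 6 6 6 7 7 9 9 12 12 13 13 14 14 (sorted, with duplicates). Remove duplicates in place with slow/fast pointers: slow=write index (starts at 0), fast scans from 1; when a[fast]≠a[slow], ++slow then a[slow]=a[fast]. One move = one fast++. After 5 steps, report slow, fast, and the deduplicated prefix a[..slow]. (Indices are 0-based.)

slow=0 fast=1: a[fast]=1=a[slow] dup, fast++
slow=0 fast=2: a[fast]=1=a[slow] dup, fast++
slow=0 fast=3: a[fast]=1=a[slow] dup, fast++
slow=0 fast=4: a[fast]=2≠a[slow]=1 write a[1]=2, slow++,fast++
slow=1 fast=5: a[fast]=2=a[slow] dup, fast++

slow=1, fast=6, prefix=[1, 2]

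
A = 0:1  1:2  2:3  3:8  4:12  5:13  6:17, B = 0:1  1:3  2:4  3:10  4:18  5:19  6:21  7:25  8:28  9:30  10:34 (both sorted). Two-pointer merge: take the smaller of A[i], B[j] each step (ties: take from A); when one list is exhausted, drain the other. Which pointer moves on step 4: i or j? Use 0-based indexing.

i

i=0 j=0: A[i]=1<=B[j]=1 take 1, i++
i=1 j=0: A[i]=2>B[j]=1 take 1, j++
i=1 j=1: A[i]=2<=B[j]=3 take 2, i++
i=2 j=1: A[i]=3<=B[j]=3 take 3, i++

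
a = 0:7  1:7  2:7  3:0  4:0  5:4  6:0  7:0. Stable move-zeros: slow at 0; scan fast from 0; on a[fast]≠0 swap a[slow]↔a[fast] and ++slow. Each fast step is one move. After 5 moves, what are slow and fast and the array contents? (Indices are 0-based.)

(s=0,f=0) a[fast]=7≠0 swap→a[0]=7 → slow++,fast++
(s=1,f=1) a[fast]=7≠0 swap→a[1]=7 → slow++,fast++
(s=2,f=2) a[fast]=7≠0 swap→a[2]=7 → slow++,fast++
(s=3,f=3) a[fast]=0 → fast++
(s=3,f=4) a[fast]=0 → fast++

slow=3, fast=5, a=[7, 7, 7, 0, 0, 4, 0, 0]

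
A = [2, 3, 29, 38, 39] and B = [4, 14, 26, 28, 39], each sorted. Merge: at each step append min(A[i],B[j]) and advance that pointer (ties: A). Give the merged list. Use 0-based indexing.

[2, 3, 4, 14, 26, 28, 29, 38, 39, 39]

[i=0,j=0] A[i]=2<=B[j]=4 take 2 → i++
[i=1,j=0] A[i]=3<=B[j]=4 take 3 → i++
[i=2,j=0] A[i]=29>B[j]=4 take 4 → j++
[i=2,j=1] A[i]=29>B[j]=14 take 14 → j++
[i=2,j=2] A[i]=29>B[j]=26 take 26 → j++
[i=2,j=3] A[i]=29>B[j]=28 take 28 → j++
[i=2,j=4] A[i]=29<=B[j]=39 take 29 → i++
[i=3,j=4] A[i]=38<=B[j]=39 take 38 → i++
[i=4,j=4] A[i]=39<=B[j]=39 take 39 → i++
[i=5,j=4] A done, take B[j]=39 → j++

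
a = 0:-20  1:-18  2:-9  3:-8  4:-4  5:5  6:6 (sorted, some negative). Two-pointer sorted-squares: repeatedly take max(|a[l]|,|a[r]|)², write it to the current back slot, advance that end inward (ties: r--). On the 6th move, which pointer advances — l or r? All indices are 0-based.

r

[0,6] |-20|>|6| out[6]=400 → l++
[1,6] |-18|>|6| out[5]=324 → l++
[2,6] |-9|>|6| out[4]=81 → l++
[3,6] |-8|>|6| out[3]=64 → l++
[4,6] |-4|<=|6| out[2]=36 → r--
[4,5] |-4|<=|5| out[1]=25 → r--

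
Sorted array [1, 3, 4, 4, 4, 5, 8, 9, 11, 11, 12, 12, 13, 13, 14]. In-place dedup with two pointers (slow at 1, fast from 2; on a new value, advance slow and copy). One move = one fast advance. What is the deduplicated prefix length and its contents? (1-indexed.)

slow=1 fast=2: a[fast]=3≠a[slow]=1 write a[2]=3, slow++,fast++
slow=2 fast=3: a[fast]=4≠a[slow]=3 write a[3]=4, slow++,fast++
slow=3 fast=4: a[fast]=4=a[slow] dup, fast++
slow=3 fast=5: a[fast]=4=a[slow] dup, fast++
slow=3 fast=6: a[fast]=5≠a[slow]=4 write a[4]=5, slow++,fast++
slow=4 fast=7: a[fast]=8≠a[slow]=5 write a[5]=8, slow++,fast++
slow=5 fast=8: a[fast]=9≠a[slow]=8 write a[6]=9, slow++,fast++
slow=6 fast=9: a[fast]=11≠a[slow]=9 write a[7]=11, slow++,fast++
slow=7 fast=10: a[fast]=11=a[slow] dup, fast++
slow=7 fast=11: a[fast]=12≠a[slow]=11 write a[8]=12, slow++,fast++
slow=8 fast=12: a[fast]=12=a[slow] dup, fast++
slow=8 fast=13: a[fast]=13≠a[slow]=12 write a[9]=13, slow++,fast++
slow=9 fast=14: a[fast]=13=a[slow] dup, fast++
slow=9 fast=15: a[fast]=14≠a[slow]=13 write a[10]=14, slow++,fast++

length 10; prefix = [1, 3, 4, 5, 8, 9, 11, 12, 13, 14]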